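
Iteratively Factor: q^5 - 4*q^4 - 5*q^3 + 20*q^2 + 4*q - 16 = (q - 1)*(q^4 - 3*q^3 - 8*q^2 + 12*q + 16) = (q - 2)*(q - 1)*(q^3 - q^2 - 10*q - 8) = (q - 2)*(q - 1)*(q + 2)*(q^2 - 3*q - 4) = (q - 4)*(q - 2)*(q - 1)*(q + 2)*(q + 1)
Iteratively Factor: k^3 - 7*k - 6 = (k - 3)*(k^2 + 3*k + 2) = (k - 3)*(k + 2)*(k + 1)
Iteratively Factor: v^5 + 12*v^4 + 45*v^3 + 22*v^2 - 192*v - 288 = (v + 3)*(v^4 + 9*v^3 + 18*v^2 - 32*v - 96) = (v + 3)*(v + 4)*(v^3 + 5*v^2 - 2*v - 24) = (v + 3)*(v + 4)^2*(v^2 + v - 6) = (v + 3)^2*(v + 4)^2*(v - 2)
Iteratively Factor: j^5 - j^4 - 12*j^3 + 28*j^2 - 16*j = (j)*(j^4 - j^3 - 12*j^2 + 28*j - 16) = j*(j - 2)*(j^3 + j^2 - 10*j + 8) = j*(j - 2)*(j + 4)*(j^2 - 3*j + 2) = j*(j - 2)^2*(j + 4)*(j - 1)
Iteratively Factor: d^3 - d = (d + 1)*(d^2 - d) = d*(d + 1)*(d - 1)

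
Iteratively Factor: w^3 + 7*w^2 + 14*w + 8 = (w + 1)*(w^2 + 6*w + 8) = (w + 1)*(w + 4)*(w + 2)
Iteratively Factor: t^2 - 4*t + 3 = (t - 3)*(t - 1)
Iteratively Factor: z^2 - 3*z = (z)*(z - 3)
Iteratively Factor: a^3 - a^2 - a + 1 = (a - 1)*(a^2 - 1) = (a - 1)^2*(a + 1)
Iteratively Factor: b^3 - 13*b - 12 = (b + 3)*(b^2 - 3*b - 4) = (b - 4)*(b + 3)*(b + 1)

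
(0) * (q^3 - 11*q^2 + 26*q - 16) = 0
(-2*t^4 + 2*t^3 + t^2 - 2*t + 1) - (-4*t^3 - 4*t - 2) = -2*t^4 + 6*t^3 + t^2 + 2*t + 3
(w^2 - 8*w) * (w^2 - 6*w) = w^4 - 14*w^3 + 48*w^2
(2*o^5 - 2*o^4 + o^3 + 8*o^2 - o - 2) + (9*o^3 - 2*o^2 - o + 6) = 2*o^5 - 2*o^4 + 10*o^3 + 6*o^2 - 2*o + 4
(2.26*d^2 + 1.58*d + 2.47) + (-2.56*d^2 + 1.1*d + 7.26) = -0.3*d^2 + 2.68*d + 9.73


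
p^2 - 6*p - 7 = (p - 7)*(p + 1)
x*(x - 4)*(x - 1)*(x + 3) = x^4 - 2*x^3 - 11*x^2 + 12*x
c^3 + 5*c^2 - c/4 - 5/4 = (c - 1/2)*(c + 1/2)*(c + 5)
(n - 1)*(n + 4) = n^2 + 3*n - 4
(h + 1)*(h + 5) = h^2 + 6*h + 5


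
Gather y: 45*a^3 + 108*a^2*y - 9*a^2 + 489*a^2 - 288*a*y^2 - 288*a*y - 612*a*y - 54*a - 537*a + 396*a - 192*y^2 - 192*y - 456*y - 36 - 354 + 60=45*a^3 + 480*a^2 - 195*a + y^2*(-288*a - 192) + y*(108*a^2 - 900*a - 648) - 330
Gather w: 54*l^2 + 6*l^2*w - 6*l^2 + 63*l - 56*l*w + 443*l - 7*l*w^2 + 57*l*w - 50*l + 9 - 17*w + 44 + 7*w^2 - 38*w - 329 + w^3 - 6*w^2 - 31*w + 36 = 48*l^2 + 456*l + w^3 + w^2*(1 - 7*l) + w*(6*l^2 + l - 86) - 240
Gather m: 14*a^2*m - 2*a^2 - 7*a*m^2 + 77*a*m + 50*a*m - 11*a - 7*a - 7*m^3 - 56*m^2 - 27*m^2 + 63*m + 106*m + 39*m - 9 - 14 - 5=-2*a^2 - 18*a - 7*m^3 + m^2*(-7*a - 83) + m*(14*a^2 + 127*a + 208) - 28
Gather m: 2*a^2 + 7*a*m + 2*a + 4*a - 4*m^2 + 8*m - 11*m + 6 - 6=2*a^2 + 6*a - 4*m^2 + m*(7*a - 3)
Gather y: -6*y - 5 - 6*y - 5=-12*y - 10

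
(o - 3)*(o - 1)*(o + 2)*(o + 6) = o^4 + 4*o^3 - 17*o^2 - 24*o + 36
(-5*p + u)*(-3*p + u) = 15*p^2 - 8*p*u + u^2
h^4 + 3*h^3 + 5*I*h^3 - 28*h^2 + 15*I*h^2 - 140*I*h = h*(h - 4)*(h + 7)*(h + 5*I)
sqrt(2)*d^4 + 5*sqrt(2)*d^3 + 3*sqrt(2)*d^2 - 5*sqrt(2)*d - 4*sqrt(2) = (d - 1)*(d + 1)*(d + 4)*(sqrt(2)*d + sqrt(2))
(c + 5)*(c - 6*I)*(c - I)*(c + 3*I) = c^4 + 5*c^3 - 4*I*c^3 + 15*c^2 - 20*I*c^2 + 75*c - 18*I*c - 90*I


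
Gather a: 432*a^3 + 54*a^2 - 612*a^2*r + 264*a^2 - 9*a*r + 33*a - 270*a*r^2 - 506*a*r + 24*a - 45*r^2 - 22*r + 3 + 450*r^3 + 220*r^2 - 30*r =432*a^3 + a^2*(318 - 612*r) + a*(-270*r^2 - 515*r + 57) + 450*r^3 + 175*r^2 - 52*r + 3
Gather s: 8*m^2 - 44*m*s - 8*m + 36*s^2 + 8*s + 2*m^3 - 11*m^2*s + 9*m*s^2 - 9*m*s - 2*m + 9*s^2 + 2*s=2*m^3 + 8*m^2 - 10*m + s^2*(9*m + 45) + s*(-11*m^2 - 53*m + 10)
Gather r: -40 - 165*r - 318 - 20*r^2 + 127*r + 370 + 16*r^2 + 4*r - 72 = -4*r^2 - 34*r - 60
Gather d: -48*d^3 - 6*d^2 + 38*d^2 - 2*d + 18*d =-48*d^3 + 32*d^2 + 16*d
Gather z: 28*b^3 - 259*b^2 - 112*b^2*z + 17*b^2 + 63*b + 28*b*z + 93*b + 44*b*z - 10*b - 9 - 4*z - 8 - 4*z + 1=28*b^3 - 242*b^2 + 146*b + z*(-112*b^2 + 72*b - 8) - 16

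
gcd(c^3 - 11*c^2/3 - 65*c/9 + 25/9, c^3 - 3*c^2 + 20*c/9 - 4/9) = c - 1/3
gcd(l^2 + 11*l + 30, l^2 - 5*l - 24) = 1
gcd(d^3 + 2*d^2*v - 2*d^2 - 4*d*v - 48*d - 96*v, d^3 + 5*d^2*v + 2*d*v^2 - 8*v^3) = d + 2*v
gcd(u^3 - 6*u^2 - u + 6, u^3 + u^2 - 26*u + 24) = u - 1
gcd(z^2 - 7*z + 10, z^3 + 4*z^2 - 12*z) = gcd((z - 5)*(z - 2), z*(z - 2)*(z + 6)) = z - 2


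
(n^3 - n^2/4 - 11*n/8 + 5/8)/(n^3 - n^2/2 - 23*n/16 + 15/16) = 2*(2*n - 1)/(4*n - 3)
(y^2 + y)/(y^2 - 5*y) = (y + 1)/(y - 5)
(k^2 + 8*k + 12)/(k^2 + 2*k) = (k + 6)/k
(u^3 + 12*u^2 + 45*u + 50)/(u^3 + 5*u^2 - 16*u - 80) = (u^2 + 7*u + 10)/(u^2 - 16)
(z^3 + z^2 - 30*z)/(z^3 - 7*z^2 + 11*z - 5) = z*(z + 6)/(z^2 - 2*z + 1)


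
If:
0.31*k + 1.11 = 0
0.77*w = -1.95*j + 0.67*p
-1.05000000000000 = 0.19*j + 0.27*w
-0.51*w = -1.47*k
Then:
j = 9.14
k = -3.58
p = 14.74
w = -10.32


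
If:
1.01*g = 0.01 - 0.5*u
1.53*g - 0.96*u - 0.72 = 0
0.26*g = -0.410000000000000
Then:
No Solution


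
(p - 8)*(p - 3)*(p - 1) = p^3 - 12*p^2 + 35*p - 24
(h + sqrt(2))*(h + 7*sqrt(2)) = h^2 + 8*sqrt(2)*h + 14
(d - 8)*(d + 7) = d^2 - d - 56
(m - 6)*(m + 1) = m^2 - 5*m - 6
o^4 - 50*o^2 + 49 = (o - 7)*(o - 1)*(o + 1)*(o + 7)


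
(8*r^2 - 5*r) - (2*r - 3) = 8*r^2 - 7*r + 3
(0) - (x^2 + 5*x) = -x^2 - 5*x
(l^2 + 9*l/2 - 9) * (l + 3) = l^3 + 15*l^2/2 + 9*l/2 - 27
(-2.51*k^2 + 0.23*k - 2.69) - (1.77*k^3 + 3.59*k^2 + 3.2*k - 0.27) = -1.77*k^3 - 6.1*k^2 - 2.97*k - 2.42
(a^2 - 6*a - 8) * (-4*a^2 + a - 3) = -4*a^4 + 25*a^3 + 23*a^2 + 10*a + 24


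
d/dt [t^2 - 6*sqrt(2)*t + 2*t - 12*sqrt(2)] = 2*t - 6*sqrt(2) + 2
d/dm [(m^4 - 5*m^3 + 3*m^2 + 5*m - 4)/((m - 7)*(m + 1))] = (2*m^3 - 27*m^2 + 84*m - 59)/(m^2 - 14*m + 49)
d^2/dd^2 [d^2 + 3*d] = 2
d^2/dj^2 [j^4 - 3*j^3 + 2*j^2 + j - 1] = 12*j^2 - 18*j + 4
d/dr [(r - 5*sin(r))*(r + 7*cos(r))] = -(r - 5*sin(r))*(7*sin(r) - 1) - (r + 7*cos(r))*(5*cos(r) - 1)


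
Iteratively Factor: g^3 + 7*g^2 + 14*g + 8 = (g + 4)*(g^2 + 3*g + 2) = (g + 1)*(g + 4)*(g + 2)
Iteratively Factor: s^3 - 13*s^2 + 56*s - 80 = (s - 4)*(s^2 - 9*s + 20) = (s - 4)^2*(s - 5)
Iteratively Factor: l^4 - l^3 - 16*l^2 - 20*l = (l - 5)*(l^3 + 4*l^2 + 4*l) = (l - 5)*(l + 2)*(l^2 + 2*l) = l*(l - 5)*(l + 2)*(l + 2)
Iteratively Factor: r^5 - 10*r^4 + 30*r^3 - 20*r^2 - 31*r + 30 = (r + 1)*(r^4 - 11*r^3 + 41*r^2 - 61*r + 30) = (r - 1)*(r + 1)*(r^3 - 10*r^2 + 31*r - 30) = (r - 2)*(r - 1)*(r + 1)*(r^2 - 8*r + 15) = (r - 3)*(r - 2)*(r - 1)*(r + 1)*(r - 5)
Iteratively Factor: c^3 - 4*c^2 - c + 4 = (c + 1)*(c^2 - 5*c + 4) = (c - 4)*(c + 1)*(c - 1)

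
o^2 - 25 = (o - 5)*(o + 5)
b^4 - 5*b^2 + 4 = (b - 2)*(b - 1)*(b + 1)*(b + 2)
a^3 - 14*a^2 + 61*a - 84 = (a - 7)*(a - 4)*(a - 3)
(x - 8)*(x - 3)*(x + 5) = x^3 - 6*x^2 - 31*x + 120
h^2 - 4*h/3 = h*(h - 4/3)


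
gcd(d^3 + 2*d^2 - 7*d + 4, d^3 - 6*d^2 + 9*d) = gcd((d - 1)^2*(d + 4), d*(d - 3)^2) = 1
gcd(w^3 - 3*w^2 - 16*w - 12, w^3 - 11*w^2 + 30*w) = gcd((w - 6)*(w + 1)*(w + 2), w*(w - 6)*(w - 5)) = w - 6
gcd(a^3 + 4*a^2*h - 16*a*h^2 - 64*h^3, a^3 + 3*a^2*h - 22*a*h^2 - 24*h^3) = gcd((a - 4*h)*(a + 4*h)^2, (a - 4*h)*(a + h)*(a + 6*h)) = a - 4*h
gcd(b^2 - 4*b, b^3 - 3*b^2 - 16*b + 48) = b - 4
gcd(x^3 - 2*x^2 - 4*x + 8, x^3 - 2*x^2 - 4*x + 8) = x^3 - 2*x^2 - 4*x + 8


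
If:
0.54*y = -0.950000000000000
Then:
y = -1.76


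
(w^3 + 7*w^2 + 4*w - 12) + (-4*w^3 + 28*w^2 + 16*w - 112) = -3*w^3 + 35*w^2 + 20*w - 124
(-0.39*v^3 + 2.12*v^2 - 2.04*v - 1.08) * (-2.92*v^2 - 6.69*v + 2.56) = 1.1388*v^5 - 3.5813*v^4 - 9.2244*v^3 + 22.2284*v^2 + 2.0028*v - 2.7648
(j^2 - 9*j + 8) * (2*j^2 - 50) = 2*j^4 - 18*j^3 - 34*j^2 + 450*j - 400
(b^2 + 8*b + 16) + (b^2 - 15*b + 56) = 2*b^2 - 7*b + 72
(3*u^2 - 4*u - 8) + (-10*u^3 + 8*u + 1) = -10*u^3 + 3*u^2 + 4*u - 7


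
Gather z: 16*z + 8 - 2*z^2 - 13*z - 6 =-2*z^2 + 3*z + 2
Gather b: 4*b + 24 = 4*b + 24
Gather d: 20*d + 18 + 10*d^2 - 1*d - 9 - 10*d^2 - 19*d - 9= 0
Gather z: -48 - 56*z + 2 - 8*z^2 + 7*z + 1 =-8*z^2 - 49*z - 45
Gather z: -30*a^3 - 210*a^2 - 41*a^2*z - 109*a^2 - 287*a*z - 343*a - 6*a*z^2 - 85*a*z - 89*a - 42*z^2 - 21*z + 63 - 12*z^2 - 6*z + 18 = -30*a^3 - 319*a^2 - 432*a + z^2*(-6*a - 54) + z*(-41*a^2 - 372*a - 27) + 81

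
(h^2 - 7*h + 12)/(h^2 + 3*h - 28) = (h - 3)/(h + 7)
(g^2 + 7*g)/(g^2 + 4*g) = (g + 7)/(g + 4)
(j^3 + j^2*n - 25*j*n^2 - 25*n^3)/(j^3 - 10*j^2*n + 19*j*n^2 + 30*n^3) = (j + 5*n)/(j - 6*n)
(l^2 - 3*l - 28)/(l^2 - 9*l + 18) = (l^2 - 3*l - 28)/(l^2 - 9*l + 18)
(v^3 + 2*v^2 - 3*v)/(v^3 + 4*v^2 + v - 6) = v/(v + 2)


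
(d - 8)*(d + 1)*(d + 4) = d^3 - 3*d^2 - 36*d - 32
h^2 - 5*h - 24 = (h - 8)*(h + 3)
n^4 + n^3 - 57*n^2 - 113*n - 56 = (n - 8)*(n + 1)^2*(n + 7)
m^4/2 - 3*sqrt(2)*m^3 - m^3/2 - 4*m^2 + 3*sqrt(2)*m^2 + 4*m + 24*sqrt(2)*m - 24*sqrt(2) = (m/2 + sqrt(2))*(m - 1)*(m - 6*sqrt(2))*(m - 2*sqrt(2))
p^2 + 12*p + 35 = (p + 5)*(p + 7)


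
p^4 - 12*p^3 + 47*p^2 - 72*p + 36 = (p - 6)*(p - 3)*(p - 2)*(p - 1)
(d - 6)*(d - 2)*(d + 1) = d^3 - 7*d^2 + 4*d + 12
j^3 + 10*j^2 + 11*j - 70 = (j - 2)*(j + 5)*(j + 7)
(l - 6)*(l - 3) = l^2 - 9*l + 18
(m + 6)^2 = m^2 + 12*m + 36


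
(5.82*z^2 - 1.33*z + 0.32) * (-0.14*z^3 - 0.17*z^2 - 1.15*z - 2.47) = -0.8148*z^5 - 0.8032*z^4 - 6.5117*z^3 - 12.9003*z^2 + 2.9171*z - 0.7904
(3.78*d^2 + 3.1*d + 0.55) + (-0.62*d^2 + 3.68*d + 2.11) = 3.16*d^2 + 6.78*d + 2.66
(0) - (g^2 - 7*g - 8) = -g^2 + 7*g + 8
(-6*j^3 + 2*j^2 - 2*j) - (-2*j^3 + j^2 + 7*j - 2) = -4*j^3 + j^2 - 9*j + 2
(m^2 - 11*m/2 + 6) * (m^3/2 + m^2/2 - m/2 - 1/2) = m^5/2 - 9*m^4/4 - m^3/4 + 21*m^2/4 - m/4 - 3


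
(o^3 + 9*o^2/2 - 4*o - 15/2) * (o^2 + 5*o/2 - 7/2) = o^5 + 7*o^4 + 15*o^3/4 - 133*o^2/4 - 19*o/4 + 105/4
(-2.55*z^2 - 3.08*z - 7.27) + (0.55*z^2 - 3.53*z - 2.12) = -2.0*z^2 - 6.61*z - 9.39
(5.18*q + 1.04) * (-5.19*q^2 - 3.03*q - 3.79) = -26.8842*q^3 - 21.093*q^2 - 22.7834*q - 3.9416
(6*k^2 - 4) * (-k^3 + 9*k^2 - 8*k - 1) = -6*k^5 + 54*k^4 - 44*k^3 - 42*k^2 + 32*k + 4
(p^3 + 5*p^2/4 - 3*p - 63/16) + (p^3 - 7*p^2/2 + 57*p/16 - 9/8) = 2*p^3 - 9*p^2/4 + 9*p/16 - 81/16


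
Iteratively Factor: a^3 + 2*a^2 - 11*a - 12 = (a + 4)*(a^2 - 2*a - 3) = (a - 3)*(a + 4)*(a + 1)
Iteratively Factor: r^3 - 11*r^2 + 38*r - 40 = (r - 2)*(r^2 - 9*r + 20) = (r - 4)*(r - 2)*(r - 5)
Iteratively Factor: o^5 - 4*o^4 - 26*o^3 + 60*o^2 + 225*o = (o - 5)*(o^4 + o^3 - 21*o^2 - 45*o) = (o - 5)^2*(o^3 + 6*o^2 + 9*o) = o*(o - 5)^2*(o^2 + 6*o + 9) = o*(o - 5)^2*(o + 3)*(o + 3)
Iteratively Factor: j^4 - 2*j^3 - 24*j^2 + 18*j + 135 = (j - 3)*(j^3 + j^2 - 21*j - 45) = (j - 3)*(j + 3)*(j^2 - 2*j - 15) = (j - 5)*(j - 3)*(j + 3)*(j + 3)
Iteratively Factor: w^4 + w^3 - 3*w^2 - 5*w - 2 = (w + 1)*(w^3 - 3*w - 2) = (w - 2)*(w + 1)*(w^2 + 2*w + 1) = (w - 2)*(w + 1)^2*(w + 1)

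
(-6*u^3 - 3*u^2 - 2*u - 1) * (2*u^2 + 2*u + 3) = -12*u^5 - 18*u^4 - 28*u^3 - 15*u^2 - 8*u - 3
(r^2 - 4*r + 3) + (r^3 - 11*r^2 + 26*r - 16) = r^3 - 10*r^2 + 22*r - 13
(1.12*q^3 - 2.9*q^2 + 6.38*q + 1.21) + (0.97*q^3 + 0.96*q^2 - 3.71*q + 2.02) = 2.09*q^3 - 1.94*q^2 + 2.67*q + 3.23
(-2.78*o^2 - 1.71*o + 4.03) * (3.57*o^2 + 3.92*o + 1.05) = -9.9246*o^4 - 17.0023*o^3 + 4.7649*o^2 + 14.0021*o + 4.2315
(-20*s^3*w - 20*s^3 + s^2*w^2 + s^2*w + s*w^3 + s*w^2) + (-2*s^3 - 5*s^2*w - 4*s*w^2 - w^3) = -20*s^3*w - 22*s^3 + s^2*w^2 - 4*s^2*w + s*w^3 - 3*s*w^2 - w^3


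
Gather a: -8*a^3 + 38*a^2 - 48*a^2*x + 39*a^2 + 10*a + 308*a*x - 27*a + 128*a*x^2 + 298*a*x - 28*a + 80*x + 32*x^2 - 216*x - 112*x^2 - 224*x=-8*a^3 + a^2*(77 - 48*x) + a*(128*x^2 + 606*x - 45) - 80*x^2 - 360*x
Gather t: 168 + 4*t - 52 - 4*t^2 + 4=-4*t^2 + 4*t + 120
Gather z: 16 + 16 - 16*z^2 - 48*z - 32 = -16*z^2 - 48*z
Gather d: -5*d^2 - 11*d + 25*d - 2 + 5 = -5*d^2 + 14*d + 3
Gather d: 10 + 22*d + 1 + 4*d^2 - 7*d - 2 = 4*d^2 + 15*d + 9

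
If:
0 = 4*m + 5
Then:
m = -5/4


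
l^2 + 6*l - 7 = (l - 1)*(l + 7)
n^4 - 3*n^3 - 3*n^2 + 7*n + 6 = (n - 3)*(n - 2)*(n + 1)^2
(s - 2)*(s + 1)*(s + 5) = s^3 + 4*s^2 - 7*s - 10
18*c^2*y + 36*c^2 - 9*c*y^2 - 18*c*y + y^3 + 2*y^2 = (-6*c + y)*(-3*c + y)*(y + 2)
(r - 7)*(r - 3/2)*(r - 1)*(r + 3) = r^4 - 13*r^3/2 - 19*r^2/2 + 93*r/2 - 63/2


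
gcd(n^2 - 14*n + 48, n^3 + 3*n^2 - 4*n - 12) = 1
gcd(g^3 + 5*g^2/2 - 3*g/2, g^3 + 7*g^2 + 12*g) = g^2 + 3*g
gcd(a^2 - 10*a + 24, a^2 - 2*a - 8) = a - 4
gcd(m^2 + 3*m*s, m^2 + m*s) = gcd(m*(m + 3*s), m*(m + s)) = m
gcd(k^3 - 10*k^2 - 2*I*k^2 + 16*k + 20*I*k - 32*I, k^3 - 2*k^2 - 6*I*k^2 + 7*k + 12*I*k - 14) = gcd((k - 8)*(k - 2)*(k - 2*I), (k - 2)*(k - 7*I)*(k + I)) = k - 2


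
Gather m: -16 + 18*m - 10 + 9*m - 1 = 27*m - 27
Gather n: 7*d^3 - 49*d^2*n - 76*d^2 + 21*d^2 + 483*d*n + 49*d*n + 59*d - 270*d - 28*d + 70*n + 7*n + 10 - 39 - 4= 7*d^3 - 55*d^2 - 239*d + n*(-49*d^2 + 532*d + 77) - 33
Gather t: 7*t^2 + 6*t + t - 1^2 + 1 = 7*t^2 + 7*t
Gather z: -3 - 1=-4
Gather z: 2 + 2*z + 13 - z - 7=z + 8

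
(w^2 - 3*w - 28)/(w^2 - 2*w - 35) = (w + 4)/(w + 5)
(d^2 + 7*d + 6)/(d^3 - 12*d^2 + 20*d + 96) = (d^2 + 7*d + 6)/(d^3 - 12*d^2 + 20*d + 96)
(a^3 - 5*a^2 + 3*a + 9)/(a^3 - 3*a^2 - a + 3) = (a - 3)/(a - 1)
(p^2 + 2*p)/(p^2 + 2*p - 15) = p*(p + 2)/(p^2 + 2*p - 15)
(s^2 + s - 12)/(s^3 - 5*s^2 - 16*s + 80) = (s - 3)/(s^2 - 9*s + 20)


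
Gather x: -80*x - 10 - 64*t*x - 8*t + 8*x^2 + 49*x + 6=-8*t + 8*x^2 + x*(-64*t - 31) - 4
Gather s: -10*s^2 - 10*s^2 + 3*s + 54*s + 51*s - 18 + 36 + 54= -20*s^2 + 108*s + 72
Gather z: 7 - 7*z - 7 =-7*z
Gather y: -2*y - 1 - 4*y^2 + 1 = -4*y^2 - 2*y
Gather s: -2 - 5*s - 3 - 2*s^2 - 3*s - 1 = -2*s^2 - 8*s - 6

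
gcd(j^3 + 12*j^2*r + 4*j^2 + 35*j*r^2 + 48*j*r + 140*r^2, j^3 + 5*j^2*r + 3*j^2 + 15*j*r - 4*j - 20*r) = j^2 + 5*j*r + 4*j + 20*r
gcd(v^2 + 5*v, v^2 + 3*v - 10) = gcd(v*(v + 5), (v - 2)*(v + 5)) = v + 5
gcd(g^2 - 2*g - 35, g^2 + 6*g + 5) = g + 5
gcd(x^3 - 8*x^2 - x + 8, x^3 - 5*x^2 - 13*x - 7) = x + 1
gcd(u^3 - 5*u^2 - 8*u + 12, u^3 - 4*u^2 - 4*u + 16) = u + 2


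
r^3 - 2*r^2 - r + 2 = (r - 2)*(r - 1)*(r + 1)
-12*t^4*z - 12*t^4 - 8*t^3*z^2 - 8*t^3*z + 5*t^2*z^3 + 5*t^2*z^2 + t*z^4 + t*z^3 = (-2*t + z)*(t + z)*(6*t + z)*(t*z + t)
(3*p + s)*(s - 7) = 3*p*s - 21*p + s^2 - 7*s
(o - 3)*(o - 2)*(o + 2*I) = o^3 - 5*o^2 + 2*I*o^2 + 6*o - 10*I*o + 12*I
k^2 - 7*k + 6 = (k - 6)*(k - 1)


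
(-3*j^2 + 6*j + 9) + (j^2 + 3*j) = -2*j^2 + 9*j + 9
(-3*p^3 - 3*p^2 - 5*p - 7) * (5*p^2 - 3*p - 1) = -15*p^5 - 6*p^4 - 13*p^3 - 17*p^2 + 26*p + 7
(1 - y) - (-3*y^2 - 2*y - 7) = 3*y^2 + y + 8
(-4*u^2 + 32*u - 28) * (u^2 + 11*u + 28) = -4*u^4 - 12*u^3 + 212*u^2 + 588*u - 784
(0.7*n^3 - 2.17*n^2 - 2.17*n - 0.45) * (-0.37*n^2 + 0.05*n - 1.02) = -0.259*n^5 + 0.8379*n^4 - 0.0196000000000001*n^3 + 2.2714*n^2 + 2.1909*n + 0.459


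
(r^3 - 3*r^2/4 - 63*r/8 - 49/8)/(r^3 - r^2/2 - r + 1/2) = (8*r^2 - 14*r - 49)/(4*(2*r^2 - 3*r + 1))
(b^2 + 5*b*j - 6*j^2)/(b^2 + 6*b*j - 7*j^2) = (b + 6*j)/(b + 7*j)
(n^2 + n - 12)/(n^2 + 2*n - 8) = (n - 3)/(n - 2)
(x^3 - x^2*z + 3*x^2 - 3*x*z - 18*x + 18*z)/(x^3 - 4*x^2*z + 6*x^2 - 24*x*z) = (x^2 - x*z - 3*x + 3*z)/(x*(x - 4*z))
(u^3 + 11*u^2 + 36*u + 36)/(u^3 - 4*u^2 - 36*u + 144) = (u^2 + 5*u + 6)/(u^2 - 10*u + 24)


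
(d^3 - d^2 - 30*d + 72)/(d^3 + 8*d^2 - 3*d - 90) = (d - 4)/(d + 5)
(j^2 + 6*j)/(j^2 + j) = (j + 6)/(j + 1)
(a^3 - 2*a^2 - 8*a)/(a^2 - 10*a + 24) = a*(a + 2)/(a - 6)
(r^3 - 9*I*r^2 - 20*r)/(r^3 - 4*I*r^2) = (r - 5*I)/r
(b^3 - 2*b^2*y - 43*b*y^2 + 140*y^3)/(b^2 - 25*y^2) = (b^2 + 3*b*y - 28*y^2)/(b + 5*y)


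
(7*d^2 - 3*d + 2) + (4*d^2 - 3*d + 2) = 11*d^2 - 6*d + 4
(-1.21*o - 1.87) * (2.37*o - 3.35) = -2.8677*o^2 - 0.378400000000001*o + 6.2645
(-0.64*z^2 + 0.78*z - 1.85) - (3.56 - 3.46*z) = -0.64*z^2 + 4.24*z - 5.41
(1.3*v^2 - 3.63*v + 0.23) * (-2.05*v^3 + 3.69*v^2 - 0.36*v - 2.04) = -2.665*v^5 + 12.2385*v^4 - 14.3342*v^3 - 0.4965*v^2 + 7.3224*v - 0.4692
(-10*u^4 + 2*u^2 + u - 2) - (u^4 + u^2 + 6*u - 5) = -11*u^4 + u^2 - 5*u + 3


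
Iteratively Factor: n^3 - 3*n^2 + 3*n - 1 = (n - 1)*(n^2 - 2*n + 1) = (n - 1)^2*(n - 1)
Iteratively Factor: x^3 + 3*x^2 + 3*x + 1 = (x + 1)*(x^2 + 2*x + 1) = (x + 1)^2*(x + 1)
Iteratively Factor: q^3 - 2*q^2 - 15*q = (q + 3)*(q^2 - 5*q) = (q - 5)*(q + 3)*(q)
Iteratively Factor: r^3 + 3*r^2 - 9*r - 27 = (r - 3)*(r^2 + 6*r + 9) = (r - 3)*(r + 3)*(r + 3)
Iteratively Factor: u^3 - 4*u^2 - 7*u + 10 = (u - 5)*(u^2 + u - 2) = (u - 5)*(u - 1)*(u + 2)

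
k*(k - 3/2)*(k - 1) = k^3 - 5*k^2/2 + 3*k/2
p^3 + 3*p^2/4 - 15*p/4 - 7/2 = (p - 2)*(p + 1)*(p + 7/4)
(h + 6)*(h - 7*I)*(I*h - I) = I*h^3 + 7*h^2 + 5*I*h^2 + 35*h - 6*I*h - 42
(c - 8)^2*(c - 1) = c^3 - 17*c^2 + 80*c - 64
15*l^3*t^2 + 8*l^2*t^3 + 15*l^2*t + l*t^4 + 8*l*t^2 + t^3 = t*(3*l + t)*(5*l + t)*(l*t + 1)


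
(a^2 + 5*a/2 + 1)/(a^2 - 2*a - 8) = (a + 1/2)/(a - 4)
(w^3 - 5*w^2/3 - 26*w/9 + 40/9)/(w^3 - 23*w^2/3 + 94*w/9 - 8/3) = (3*w^2 - w - 10)/(3*w^2 - 19*w + 6)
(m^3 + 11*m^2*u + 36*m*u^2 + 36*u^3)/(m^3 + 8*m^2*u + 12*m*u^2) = (m + 3*u)/m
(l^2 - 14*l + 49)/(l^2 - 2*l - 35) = (l - 7)/(l + 5)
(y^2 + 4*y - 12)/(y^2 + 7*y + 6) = (y - 2)/(y + 1)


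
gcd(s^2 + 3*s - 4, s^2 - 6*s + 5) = s - 1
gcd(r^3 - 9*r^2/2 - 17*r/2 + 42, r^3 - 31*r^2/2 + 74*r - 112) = r^2 - 15*r/2 + 14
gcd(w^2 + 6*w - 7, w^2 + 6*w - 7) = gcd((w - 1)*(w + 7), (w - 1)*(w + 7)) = w^2 + 6*w - 7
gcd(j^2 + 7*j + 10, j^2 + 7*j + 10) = j^2 + 7*j + 10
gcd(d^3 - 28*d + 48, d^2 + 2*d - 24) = d^2 + 2*d - 24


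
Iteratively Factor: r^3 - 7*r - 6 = (r + 1)*(r^2 - r - 6) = (r - 3)*(r + 1)*(r + 2)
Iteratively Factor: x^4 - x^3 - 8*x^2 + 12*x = (x)*(x^3 - x^2 - 8*x + 12) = x*(x + 3)*(x^2 - 4*x + 4) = x*(x - 2)*(x + 3)*(x - 2)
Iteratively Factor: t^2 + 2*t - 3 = (t - 1)*(t + 3)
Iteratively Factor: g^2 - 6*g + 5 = (g - 1)*(g - 5)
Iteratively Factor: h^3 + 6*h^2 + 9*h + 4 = (h + 4)*(h^2 + 2*h + 1) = (h + 1)*(h + 4)*(h + 1)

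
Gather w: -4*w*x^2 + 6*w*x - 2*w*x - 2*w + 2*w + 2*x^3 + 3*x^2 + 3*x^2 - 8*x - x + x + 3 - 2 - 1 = w*(-4*x^2 + 4*x) + 2*x^3 + 6*x^2 - 8*x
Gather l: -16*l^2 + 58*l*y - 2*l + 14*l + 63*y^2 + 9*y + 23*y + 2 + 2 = -16*l^2 + l*(58*y + 12) + 63*y^2 + 32*y + 4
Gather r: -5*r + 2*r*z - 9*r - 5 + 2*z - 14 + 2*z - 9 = r*(2*z - 14) + 4*z - 28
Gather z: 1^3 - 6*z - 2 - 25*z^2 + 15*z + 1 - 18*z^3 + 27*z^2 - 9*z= -18*z^3 + 2*z^2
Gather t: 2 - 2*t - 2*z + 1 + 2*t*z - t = t*(2*z - 3) - 2*z + 3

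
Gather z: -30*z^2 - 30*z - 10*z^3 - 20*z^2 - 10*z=-10*z^3 - 50*z^2 - 40*z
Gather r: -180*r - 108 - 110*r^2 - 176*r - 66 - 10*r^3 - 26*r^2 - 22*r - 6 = -10*r^3 - 136*r^2 - 378*r - 180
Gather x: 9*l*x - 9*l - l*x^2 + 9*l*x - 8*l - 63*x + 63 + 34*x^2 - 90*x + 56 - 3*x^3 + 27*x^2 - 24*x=-17*l - 3*x^3 + x^2*(61 - l) + x*(18*l - 177) + 119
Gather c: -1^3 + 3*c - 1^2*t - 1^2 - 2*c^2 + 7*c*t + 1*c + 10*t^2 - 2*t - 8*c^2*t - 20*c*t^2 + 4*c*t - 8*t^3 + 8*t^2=c^2*(-8*t - 2) + c*(-20*t^2 + 11*t + 4) - 8*t^3 + 18*t^2 - 3*t - 2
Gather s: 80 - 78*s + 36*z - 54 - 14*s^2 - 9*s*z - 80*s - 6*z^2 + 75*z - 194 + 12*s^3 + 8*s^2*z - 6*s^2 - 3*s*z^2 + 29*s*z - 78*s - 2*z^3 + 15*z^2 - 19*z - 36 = 12*s^3 + s^2*(8*z - 20) + s*(-3*z^2 + 20*z - 236) - 2*z^3 + 9*z^2 + 92*z - 204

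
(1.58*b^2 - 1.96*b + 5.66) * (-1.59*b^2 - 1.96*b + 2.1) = -2.5122*b^4 + 0.0196000000000001*b^3 - 1.8398*b^2 - 15.2096*b + 11.886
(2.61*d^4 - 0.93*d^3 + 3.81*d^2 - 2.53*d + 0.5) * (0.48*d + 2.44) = 1.2528*d^5 + 5.922*d^4 - 0.4404*d^3 + 8.082*d^2 - 5.9332*d + 1.22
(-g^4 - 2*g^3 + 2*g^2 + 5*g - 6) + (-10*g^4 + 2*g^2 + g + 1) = -11*g^4 - 2*g^3 + 4*g^2 + 6*g - 5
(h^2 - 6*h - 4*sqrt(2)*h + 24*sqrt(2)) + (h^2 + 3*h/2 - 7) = 2*h^2 - 4*sqrt(2)*h - 9*h/2 - 7 + 24*sqrt(2)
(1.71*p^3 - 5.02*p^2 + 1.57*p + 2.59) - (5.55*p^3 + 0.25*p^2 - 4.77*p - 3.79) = -3.84*p^3 - 5.27*p^2 + 6.34*p + 6.38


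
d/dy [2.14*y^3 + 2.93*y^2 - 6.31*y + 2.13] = 6.42*y^2 + 5.86*y - 6.31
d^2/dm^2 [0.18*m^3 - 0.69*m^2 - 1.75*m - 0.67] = 1.08*m - 1.38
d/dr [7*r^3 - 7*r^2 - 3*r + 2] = 21*r^2 - 14*r - 3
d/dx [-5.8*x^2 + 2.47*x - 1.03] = 2.47 - 11.6*x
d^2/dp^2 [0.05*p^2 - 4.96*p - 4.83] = 0.100000000000000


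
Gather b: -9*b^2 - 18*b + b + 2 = -9*b^2 - 17*b + 2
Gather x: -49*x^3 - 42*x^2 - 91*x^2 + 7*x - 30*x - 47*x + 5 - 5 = -49*x^3 - 133*x^2 - 70*x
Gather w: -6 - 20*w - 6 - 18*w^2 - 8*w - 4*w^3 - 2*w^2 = -4*w^3 - 20*w^2 - 28*w - 12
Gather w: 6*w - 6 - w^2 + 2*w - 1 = -w^2 + 8*w - 7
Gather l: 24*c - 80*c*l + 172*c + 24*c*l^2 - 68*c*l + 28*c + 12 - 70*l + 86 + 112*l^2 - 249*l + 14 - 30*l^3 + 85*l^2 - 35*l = 224*c - 30*l^3 + l^2*(24*c + 197) + l*(-148*c - 354) + 112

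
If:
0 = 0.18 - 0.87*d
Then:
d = 0.21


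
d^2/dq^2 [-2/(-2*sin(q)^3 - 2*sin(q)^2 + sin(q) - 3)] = 2*((sin(q) - 9*sin(3*q) - 8*cos(2*q))*(2*sin(q)^3 + 2*sin(q)^2 - sin(q) + 3)/2 + 2*(6*sin(q)^2 + 4*sin(q) - 1)^2*cos(q)^2)/(2*sin(q)^3 + 2*sin(q)^2 - sin(q) + 3)^3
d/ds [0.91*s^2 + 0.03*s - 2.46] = 1.82*s + 0.03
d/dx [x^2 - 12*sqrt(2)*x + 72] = 2*x - 12*sqrt(2)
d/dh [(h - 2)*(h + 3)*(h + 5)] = 3*h^2 + 12*h - 1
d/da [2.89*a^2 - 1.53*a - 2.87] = 5.78*a - 1.53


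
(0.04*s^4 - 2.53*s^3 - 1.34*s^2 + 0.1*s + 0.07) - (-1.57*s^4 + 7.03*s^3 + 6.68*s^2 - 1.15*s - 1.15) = 1.61*s^4 - 9.56*s^3 - 8.02*s^2 + 1.25*s + 1.22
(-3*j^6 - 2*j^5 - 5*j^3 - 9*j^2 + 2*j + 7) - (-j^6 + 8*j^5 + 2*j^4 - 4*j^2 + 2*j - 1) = -2*j^6 - 10*j^5 - 2*j^4 - 5*j^3 - 5*j^2 + 8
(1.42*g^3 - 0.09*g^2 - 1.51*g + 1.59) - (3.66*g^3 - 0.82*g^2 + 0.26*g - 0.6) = -2.24*g^3 + 0.73*g^2 - 1.77*g + 2.19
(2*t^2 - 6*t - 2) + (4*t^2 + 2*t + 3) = 6*t^2 - 4*t + 1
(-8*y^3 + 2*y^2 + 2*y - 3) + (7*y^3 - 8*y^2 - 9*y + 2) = -y^3 - 6*y^2 - 7*y - 1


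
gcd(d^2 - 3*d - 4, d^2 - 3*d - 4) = d^2 - 3*d - 4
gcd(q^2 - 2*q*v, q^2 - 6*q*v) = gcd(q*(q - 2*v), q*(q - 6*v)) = q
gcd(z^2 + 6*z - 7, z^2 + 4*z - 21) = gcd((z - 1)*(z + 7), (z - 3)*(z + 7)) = z + 7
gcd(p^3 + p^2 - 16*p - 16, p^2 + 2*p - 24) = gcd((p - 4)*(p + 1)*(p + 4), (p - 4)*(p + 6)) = p - 4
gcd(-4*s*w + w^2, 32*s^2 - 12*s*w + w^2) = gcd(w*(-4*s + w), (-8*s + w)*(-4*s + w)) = 4*s - w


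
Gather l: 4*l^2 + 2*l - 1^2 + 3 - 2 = 4*l^2 + 2*l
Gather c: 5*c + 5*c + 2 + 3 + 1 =10*c + 6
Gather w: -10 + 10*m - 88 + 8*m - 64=18*m - 162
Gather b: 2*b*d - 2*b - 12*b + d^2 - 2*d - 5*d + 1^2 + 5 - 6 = b*(2*d - 14) + d^2 - 7*d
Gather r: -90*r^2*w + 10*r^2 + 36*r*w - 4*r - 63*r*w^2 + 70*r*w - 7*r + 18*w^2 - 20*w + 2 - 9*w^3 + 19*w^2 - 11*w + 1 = r^2*(10 - 90*w) + r*(-63*w^2 + 106*w - 11) - 9*w^3 + 37*w^2 - 31*w + 3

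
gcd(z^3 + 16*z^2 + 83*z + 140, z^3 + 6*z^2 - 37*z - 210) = z^2 + 12*z + 35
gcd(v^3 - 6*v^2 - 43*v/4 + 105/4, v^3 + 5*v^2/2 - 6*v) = v - 3/2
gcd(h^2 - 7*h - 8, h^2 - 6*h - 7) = h + 1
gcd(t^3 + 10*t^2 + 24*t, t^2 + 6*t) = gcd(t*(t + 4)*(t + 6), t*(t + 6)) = t^2 + 6*t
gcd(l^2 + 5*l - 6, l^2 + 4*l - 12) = l + 6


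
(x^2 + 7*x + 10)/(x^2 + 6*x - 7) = (x^2 + 7*x + 10)/(x^2 + 6*x - 7)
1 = 1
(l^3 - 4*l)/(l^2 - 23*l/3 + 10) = 3*l*(l^2 - 4)/(3*l^2 - 23*l + 30)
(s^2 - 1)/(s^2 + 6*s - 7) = (s + 1)/(s + 7)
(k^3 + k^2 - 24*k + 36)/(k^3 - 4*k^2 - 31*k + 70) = (k^2 + 3*k - 18)/(k^2 - 2*k - 35)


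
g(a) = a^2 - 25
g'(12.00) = 24.00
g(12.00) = 119.00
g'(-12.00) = -24.00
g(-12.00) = 119.00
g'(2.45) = 4.90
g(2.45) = -19.00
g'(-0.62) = -1.24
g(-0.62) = -24.62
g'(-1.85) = -3.70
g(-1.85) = -21.58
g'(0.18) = 0.36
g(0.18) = -24.97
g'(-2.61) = -5.22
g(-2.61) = -18.19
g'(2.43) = 4.86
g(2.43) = -19.10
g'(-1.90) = -3.80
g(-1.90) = -21.39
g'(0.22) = 0.44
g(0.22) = -24.95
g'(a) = 2*a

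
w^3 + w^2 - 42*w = w*(w - 6)*(w + 7)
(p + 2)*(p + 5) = p^2 + 7*p + 10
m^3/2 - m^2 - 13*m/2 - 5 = (m/2 + 1/2)*(m - 5)*(m + 2)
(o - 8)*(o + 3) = o^2 - 5*o - 24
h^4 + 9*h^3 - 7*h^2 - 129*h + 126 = (h - 3)*(h - 1)*(h + 6)*(h + 7)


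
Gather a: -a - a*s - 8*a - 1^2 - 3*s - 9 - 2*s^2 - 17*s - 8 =a*(-s - 9) - 2*s^2 - 20*s - 18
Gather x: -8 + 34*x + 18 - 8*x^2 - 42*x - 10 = -8*x^2 - 8*x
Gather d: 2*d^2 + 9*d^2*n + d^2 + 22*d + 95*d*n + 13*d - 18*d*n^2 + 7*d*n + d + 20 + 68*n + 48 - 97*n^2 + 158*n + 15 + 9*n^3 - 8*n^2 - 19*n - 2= d^2*(9*n + 3) + d*(-18*n^2 + 102*n + 36) + 9*n^3 - 105*n^2 + 207*n + 81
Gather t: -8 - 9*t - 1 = -9*t - 9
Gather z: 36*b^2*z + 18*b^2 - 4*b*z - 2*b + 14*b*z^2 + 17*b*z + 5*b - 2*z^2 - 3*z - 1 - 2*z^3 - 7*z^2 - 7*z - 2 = 18*b^2 + 3*b - 2*z^3 + z^2*(14*b - 9) + z*(36*b^2 + 13*b - 10) - 3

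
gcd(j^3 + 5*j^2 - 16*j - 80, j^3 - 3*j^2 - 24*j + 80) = j^2 + j - 20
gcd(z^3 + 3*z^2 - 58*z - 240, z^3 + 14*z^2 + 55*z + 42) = z + 6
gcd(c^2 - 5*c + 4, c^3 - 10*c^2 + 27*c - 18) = c - 1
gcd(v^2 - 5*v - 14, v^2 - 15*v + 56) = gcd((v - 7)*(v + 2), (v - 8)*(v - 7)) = v - 7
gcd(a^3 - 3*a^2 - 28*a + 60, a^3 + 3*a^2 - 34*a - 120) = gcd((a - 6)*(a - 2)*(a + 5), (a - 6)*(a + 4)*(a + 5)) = a^2 - a - 30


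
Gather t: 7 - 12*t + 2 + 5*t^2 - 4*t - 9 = 5*t^2 - 16*t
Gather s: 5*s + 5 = 5*s + 5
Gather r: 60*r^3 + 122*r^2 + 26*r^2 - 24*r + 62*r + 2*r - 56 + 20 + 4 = 60*r^3 + 148*r^2 + 40*r - 32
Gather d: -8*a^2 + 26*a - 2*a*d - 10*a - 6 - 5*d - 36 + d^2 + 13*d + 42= -8*a^2 + 16*a + d^2 + d*(8 - 2*a)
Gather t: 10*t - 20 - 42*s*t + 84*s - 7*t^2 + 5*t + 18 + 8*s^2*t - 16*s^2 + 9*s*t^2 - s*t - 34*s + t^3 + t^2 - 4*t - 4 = -16*s^2 + 50*s + t^3 + t^2*(9*s - 6) + t*(8*s^2 - 43*s + 11) - 6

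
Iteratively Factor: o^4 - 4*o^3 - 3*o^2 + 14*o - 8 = (o - 4)*(o^3 - 3*o + 2) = (o - 4)*(o + 2)*(o^2 - 2*o + 1) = (o - 4)*(o - 1)*(o + 2)*(o - 1)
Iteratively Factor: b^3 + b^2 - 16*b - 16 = (b + 4)*(b^2 - 3*b - 4) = (b - 4)*(b + 4)*(b + 1)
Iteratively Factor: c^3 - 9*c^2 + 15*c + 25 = (c + 1)*(c^2 - 10*c + 25) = (c - 5)*(c + 1)*(c - 5)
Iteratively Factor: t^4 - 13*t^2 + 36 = (t - 2)*(t^3 + 2*t^2 - 9*t - 18) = (t - 2)*(t + 2)*(t^2 - 9) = (t - 2)*(t + 2)*(t + 3)*(t - 3)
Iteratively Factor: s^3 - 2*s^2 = (s)*(s^2 - 2*s) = s*(s - 2)*(s)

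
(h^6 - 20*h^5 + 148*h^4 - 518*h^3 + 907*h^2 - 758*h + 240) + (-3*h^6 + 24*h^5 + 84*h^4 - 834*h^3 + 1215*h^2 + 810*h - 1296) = -2*h^6 + 4*h^5 + 232*h^4 - 1352*h^3 + 2122*h^2 + 52*h - 1056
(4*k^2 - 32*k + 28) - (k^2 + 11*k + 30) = 3*k^2 - 43*k - 2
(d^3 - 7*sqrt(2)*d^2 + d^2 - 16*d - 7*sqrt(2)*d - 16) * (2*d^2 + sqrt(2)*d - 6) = 2*d^5 - 13*sqrt(2)*d^4 + 2*d^4 - 52*d^3 - 13*sqrt(2)*d^3 - 52*d^2 + 26*sqrt(2)*d^2 + 26*sqrt(2)*d + 96*d + 96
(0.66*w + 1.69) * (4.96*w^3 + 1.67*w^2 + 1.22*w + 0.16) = 3.2736*w^4 + 9.4846*w^3 + 3.6275*w^2 + 2.1674*w + 0.2704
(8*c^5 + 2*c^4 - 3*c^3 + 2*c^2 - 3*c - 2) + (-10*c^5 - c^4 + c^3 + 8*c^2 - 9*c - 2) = -2*c^5 + c^4 - 2*c^3 + 10*c^2 - 12*c - 4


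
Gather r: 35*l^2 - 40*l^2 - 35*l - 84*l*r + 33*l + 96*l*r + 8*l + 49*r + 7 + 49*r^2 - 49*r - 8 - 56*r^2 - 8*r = -5*l^2 + 6*l - 7*r^2 + r*(12*l - 8) - 1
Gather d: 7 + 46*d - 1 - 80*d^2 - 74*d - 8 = -80*d^2 - 28*d - 2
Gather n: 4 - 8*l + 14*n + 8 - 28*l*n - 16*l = -24*l + n*(14 - 28*l) + 12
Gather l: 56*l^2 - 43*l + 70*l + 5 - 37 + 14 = 56*l^2 + 27*l - 18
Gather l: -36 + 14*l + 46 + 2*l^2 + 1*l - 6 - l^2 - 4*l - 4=l^2 + 11*l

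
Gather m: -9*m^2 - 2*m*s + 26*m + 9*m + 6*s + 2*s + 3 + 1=-9*m^2 + m*(35 - 2*s) + 8*s + 4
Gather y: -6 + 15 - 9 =0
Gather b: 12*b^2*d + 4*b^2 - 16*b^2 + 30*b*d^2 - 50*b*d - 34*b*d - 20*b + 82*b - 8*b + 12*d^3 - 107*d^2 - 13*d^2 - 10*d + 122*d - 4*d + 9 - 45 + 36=b^2*(12*d - 12) + b*(30*d^2 - 84*d + 54) + 12*d^3 - 120*d^2 + 108*d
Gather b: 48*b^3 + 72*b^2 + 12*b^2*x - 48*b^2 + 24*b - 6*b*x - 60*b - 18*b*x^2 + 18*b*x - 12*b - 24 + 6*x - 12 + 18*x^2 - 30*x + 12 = 48*b^3 + b^2*(12*x + 24) + b*(-18*x^2 + 12*x - 48) + 18*x^2 - 24*x - 24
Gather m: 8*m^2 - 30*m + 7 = 8*m^2 - 30*m + 7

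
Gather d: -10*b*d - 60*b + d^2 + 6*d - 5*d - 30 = -60*b + d^2 + d*(1 - 10*b) - 30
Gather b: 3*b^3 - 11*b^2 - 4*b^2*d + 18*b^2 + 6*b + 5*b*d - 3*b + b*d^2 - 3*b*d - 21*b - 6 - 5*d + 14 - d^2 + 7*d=3*b^3 + b^2*(7 - 4*d) + b*(d^2 + 2*d - 18) - d^2 + 2*d + 8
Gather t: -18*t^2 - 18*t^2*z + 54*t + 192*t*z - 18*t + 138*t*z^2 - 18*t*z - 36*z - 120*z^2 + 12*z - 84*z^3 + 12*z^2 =t^2*(-18*z - 18) + t*(138*z^2 + 174*z + 36) - 84*z^3 - 108*z^2 - 24*z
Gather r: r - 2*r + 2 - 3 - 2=-r - 3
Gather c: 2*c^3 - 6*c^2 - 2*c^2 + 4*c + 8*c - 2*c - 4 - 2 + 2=2*c^3 - 8*c^2 + 10*c - 4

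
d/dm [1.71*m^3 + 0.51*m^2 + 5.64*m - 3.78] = 5.13*m^2 + 1.02*m + 5.64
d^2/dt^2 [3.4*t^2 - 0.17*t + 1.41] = 6.80000000000000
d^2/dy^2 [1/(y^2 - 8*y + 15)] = 2*(-y^2 + 8*y + 4*(y - 4)^2 - 15)/(y^2 - 8*y + 15)^3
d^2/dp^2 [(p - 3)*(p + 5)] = 2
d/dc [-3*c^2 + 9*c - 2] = 9 - 6*c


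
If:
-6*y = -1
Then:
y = 1/6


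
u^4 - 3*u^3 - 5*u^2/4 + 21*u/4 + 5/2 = (u - 5/2)*(u - 2)*(u + 1/2)*(u + 1)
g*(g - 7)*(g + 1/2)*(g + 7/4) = g^4 - 19*g^3/4 - 119*g^2/8 - 49*g/8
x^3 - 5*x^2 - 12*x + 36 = (x - 6)*(x - 2)*(x + 3)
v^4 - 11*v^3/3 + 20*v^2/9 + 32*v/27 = v*(v - 8/3)*(v - 4/3)*(v + 1/3)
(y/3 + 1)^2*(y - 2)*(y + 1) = y^4/9 + 5*y^3/9 + y^2/9 - 7*y/3 - 2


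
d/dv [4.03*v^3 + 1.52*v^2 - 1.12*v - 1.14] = 12.09*v^2 + 3.04*v - 1.12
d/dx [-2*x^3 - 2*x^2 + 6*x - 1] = -6*x^2 - 4*x + 6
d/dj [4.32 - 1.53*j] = -1.53000000000000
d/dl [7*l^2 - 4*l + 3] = 14*l - 4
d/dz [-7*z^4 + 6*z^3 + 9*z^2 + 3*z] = -28*z^3 + 18*z^2 + 18*z + 3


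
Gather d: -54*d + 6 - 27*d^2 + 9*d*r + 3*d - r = -27*d^2 + d*(9*r - 51) - r + 6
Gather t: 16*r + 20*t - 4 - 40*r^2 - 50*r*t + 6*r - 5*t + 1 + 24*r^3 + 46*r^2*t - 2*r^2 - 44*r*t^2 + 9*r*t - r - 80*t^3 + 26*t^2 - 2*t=24*r^3 - 42*r^2 + 21*r - 80*t^3 + t^2*(26 - 44*r) + t*(46*r^2 - 41*r + 13) - 3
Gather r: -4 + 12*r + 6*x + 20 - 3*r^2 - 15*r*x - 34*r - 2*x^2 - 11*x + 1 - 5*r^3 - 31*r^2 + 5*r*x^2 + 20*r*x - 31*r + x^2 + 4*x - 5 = -5*r^3 - 34*r^2 + r*(5*x^2 + 5*x - 53) - x^2 - x + 12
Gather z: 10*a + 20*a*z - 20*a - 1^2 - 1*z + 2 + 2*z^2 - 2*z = -10*a + 2*z^2 + z*(20*a - 3) + 1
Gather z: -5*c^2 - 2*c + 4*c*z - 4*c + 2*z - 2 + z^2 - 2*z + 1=-5*c^2 + 4*c*z - 6*c + z^2 - 1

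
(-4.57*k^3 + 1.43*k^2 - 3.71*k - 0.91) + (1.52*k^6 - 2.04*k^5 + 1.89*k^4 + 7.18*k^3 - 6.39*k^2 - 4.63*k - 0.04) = 1.52*k^6 - 2.04*k^5 + 1.89*k^4 + 2.61*k^3 - 4.96*k^2 - 8.34*k - 0.95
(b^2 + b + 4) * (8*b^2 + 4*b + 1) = 8*b^4 + 12*b^3 + 37*b^2 + 17*b + 4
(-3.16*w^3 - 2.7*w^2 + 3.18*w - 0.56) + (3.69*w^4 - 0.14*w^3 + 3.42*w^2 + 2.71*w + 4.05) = 3.69*w^4 - 3.3*w^3 + 0.72*w^2 + 5.89*w + 3.49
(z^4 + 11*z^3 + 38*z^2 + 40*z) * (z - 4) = z^5 + 7*z^4 - 6*z^3 - 112*z^2 - 160*z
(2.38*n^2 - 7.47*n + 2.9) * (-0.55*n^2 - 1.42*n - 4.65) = -1.309*n^4 + 0.728900000000001*n^3 - 2.0546*n^2 + 30.6175*n - 13.485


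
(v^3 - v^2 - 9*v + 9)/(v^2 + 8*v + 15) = (v^2 - 4*v + 3)/(v + 5)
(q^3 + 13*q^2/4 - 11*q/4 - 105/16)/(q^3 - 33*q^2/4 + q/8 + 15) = (q + 7/2)/(q - 8)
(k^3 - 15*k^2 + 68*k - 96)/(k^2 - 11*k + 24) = k - 4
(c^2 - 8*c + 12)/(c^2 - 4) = (c - 6)/(c + 2)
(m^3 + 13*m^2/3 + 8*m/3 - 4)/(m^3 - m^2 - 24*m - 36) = (m - 2/3)/(m - 6)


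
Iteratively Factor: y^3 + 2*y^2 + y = (y)*(y^2 + 2*y + 1) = y*(y + 1)*(y + 1)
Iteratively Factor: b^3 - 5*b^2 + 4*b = (b - 1)*(b^2 - 4*b) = (b - 4)*(b - 1)*(b)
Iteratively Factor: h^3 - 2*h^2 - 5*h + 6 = (h - 1)*(h^2 - h - 6) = (h - 1)*(h + 2)*(h - 3)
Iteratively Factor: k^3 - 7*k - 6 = (k - 3)*(k^2 + 3*k + 2) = (k - 3)*(k + 2)*(k + 1)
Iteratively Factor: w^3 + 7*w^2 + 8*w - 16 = (w + 4)*(w^2 + 3*w - 4) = (w + 4)^2*(w - 1)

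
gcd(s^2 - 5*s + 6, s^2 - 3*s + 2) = s - 2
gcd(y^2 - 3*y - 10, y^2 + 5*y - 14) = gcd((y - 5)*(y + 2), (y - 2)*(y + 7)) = 1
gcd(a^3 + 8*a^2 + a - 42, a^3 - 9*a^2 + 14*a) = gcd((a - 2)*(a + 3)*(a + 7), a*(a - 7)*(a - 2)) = a - 2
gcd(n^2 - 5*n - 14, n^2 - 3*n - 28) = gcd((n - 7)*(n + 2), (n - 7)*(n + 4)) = n - 7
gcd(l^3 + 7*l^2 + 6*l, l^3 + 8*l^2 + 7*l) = l^2 + l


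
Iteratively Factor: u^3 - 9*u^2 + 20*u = (u - 4)*(u^2 - 5*u) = (u - 5)*(u - 4)*(u)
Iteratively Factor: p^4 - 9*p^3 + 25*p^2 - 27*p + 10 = (p - 1)*(p^3 - 8*p^2 + 17*p - 10) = (p - 1)^2*(p^2 - 7*p + 10) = (p - 5)*(p - 1)^2*(p - 2)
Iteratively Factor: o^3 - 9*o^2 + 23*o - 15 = (o - 1)*(o^2 - 8*o + 15) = (o - 3)*(o - 1)*(o - 5)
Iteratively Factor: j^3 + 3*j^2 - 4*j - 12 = (j + 3)*(j^2 - 4) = (j - 2)*(j + 3)*(j + 2)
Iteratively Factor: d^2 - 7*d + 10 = (d - 2)*(d - 5)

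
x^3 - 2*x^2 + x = x*(x - 1)^2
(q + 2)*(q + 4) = q^2 + 6*q + 8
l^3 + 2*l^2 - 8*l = l*(l - 2)*(l + 4)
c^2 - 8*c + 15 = (c - 5)*(c - 3)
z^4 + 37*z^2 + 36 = (z - 6*I)*(z - I)*(z + I)*(z + 6*I)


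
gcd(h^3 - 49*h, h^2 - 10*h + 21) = h - 7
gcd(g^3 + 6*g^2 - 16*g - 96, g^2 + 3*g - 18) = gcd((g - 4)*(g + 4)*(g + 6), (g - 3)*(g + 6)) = g + 6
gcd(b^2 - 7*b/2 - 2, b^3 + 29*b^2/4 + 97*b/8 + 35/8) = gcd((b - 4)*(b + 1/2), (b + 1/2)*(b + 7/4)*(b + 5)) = b + 1/2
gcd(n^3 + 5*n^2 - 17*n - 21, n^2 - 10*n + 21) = n - 3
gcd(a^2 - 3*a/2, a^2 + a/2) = a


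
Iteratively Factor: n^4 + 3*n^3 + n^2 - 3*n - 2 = (n - 1)*(n^3 + 4*n^2 + 5*n + 2) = (n - 1)*(n + 1)*(n^2 + 3*n + 2) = (n - 1)*(n + 1)^2*(n + 2)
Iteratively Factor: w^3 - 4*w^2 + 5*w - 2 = (w - 2)*(w^2 - 2*w + 1) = (w - 2)*(w - 1)*(w - 1)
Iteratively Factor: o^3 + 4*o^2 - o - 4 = (o - 1)*(o^2 + 5*o + 4) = (o - 1)*(o + 4)*(o + 1)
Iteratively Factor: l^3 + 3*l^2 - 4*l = (l - 1)*(l^2 + 4*l) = (l - 1)*(l + 4)*(l)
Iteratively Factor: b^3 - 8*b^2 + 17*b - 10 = (b - 2)*(b^2 - 6*b + 5) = (b - 5)*(b - 2)*(b - 1)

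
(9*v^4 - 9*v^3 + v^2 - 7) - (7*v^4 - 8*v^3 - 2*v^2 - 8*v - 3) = 2*v^4 - v^3 + 3*v^2 + 8*v - 4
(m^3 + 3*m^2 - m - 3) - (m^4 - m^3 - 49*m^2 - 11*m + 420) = -m^4 + 2*m^3 + 52*m^2 + 10*m - 423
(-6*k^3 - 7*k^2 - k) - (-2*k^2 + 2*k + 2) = -6*k^3 - 5*k^2 - 3*k - 2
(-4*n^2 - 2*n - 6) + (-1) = -4*n^2 - 2*n - 7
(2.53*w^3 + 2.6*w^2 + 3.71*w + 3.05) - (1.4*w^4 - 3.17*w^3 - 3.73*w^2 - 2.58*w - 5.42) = -1.4*w^4 + 5.7*w^3 + 6.33*w^2 + 6.29*w + 8.47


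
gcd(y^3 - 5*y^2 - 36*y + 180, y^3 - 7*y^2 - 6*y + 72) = y - 6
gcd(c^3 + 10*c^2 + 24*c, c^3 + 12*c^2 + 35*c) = c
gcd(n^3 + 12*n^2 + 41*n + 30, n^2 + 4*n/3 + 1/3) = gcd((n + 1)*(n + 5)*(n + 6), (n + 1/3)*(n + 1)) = n + 1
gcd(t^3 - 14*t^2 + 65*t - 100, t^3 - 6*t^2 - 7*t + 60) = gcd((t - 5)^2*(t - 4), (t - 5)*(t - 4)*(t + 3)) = t^2 - 9*t + 20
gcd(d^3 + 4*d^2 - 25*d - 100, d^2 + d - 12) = d + 4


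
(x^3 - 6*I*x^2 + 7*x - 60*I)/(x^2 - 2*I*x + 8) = (x^2 - 2*I*x + 15)/(x + 2*I)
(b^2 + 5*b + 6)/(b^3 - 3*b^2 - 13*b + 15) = (b + 2)/(b^2 - 6*b + 5)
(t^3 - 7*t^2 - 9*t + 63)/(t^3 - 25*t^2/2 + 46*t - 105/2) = 2*(t + 3)/(2*t - 5)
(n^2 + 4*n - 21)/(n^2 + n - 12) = (n + 7)/(n + 4)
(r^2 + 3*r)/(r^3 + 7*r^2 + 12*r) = 1/(r + 4)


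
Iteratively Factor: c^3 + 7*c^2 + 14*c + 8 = (c + 2)*(c^2 + 5*c + 4) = (c + 2)*(c + 4)*(c + 1)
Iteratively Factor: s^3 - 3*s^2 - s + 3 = (s - 3)*(s^2 - 1) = (s - 3)*(s + 1)*(s - 1)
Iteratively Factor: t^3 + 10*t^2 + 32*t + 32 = (t + 4)*(t^2 + 6*t + 8) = (t + 2)*(t + 4)*(t + 4)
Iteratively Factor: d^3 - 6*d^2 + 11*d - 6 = (d - 3)*(d^2 - 3*d + 2) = (d - 3)*(d - 1)*(d - 2)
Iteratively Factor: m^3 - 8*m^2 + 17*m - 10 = (m - 5)*(m^2 - 3*m + 2) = (m - 5)*(m - 1)*(m - 2)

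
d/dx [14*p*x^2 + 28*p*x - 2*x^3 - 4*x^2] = 28*p*x + 28*p - 6*x^2 - 8*x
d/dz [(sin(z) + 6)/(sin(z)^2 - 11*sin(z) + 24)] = (-12*sin(z) + cos(z)^2 + 89)*cos(z)/(sin(z)^2 - 11*sin(z) + 24)^2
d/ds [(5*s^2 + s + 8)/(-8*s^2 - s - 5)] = 3*(s^2 + 26*s + 1)/(64*s^4 + 16*s^3 + 81*s^2 + 10*s + 25)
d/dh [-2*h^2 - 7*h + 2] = -4*h - 7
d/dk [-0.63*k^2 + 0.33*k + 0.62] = 0.33 - 1.26*k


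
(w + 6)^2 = w^2 + 12*w + 36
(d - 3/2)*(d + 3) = d^2 + 3*d/2 - 9/2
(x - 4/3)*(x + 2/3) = x^2 - 2*x/3 - 8/9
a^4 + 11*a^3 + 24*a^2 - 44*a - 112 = (a - 2)*(a + 2)*(a + 4)*(a + 7)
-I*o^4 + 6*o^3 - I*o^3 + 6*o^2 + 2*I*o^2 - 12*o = o*(o + 2)*(o + 6*I)*(-I*o + I)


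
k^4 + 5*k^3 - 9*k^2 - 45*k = k*(k - 3)*(k + 3)*(k + 5)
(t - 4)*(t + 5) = t^2 + t - 20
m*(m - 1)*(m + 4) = m^3 + 3*m^2 - 4*m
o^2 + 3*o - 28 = (o - 4)*(o + 7)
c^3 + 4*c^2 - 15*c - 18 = (c - 3)*(c + 1)*(c + 6)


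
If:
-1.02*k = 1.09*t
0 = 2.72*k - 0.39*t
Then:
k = 0.00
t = 0.00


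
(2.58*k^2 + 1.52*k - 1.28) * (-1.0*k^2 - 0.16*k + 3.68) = -2.58*k^4 - 1.9328*k^3 + 10.5312*k^2 + 5.7984*k - 4.7104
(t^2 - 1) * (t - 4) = t^3 - 4*t^2 - t + 4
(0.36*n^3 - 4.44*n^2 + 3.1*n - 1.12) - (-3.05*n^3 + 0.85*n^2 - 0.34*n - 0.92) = 3.41*n^3 - 5.29*n^2 + 3.44*n - 0.2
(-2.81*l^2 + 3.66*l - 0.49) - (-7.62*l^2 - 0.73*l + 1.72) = 4.81*l^2 + 4.39*l - 2.21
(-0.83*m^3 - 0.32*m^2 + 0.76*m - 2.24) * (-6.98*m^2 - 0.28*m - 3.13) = 5.7934*m^5 + 2.466*m^4 - 2.6173*m^3 + 16.424*m^2 - 1.7516*m + 7.0112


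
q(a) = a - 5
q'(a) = 1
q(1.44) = -3.56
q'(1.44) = 1.00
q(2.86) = -2.14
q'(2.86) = 1.00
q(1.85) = -3.15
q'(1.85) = 1.00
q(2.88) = -2.12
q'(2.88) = 1.00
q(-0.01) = -5.01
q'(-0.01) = 1.00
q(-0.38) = -5.38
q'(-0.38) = 1.00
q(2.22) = -2.78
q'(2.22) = 1.00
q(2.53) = -2.47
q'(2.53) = 1.00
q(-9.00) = -14.00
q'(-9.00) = 1.00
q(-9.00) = -14.00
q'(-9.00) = 1.00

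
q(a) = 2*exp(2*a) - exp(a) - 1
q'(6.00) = 650615.74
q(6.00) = 325105.15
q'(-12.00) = 0.00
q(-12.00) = -1.00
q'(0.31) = 6.07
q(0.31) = 1.35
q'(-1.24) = 0.05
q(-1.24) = -1.12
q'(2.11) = 263.89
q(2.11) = 126.82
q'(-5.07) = -0.01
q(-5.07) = -1.01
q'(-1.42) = -0.01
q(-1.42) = -1.12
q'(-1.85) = -0.06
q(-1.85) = -1.11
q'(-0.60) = 0.66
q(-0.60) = -0.95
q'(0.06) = 3.45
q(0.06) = 0.19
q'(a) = 4*exp(2*a) - exp(a)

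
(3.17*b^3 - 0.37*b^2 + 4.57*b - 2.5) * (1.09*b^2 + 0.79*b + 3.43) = 3.4553*b^5 + 2.101*b^4 + 15.5621*b^3 - 0.383799999999999*b^2 + 13.7001*b - 8.575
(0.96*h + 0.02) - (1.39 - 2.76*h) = 3.72*h - 1.37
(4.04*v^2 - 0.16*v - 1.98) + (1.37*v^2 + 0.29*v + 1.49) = 5.41*v^2 + 0.13*v - 0.49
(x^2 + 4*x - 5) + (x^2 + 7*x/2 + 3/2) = 2*x^2 + 15*x/2 - 7/2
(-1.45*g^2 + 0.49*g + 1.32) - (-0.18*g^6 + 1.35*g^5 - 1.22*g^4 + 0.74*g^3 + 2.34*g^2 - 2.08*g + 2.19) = 0.18*g^6 - 1.35*g^5 + 1.22*g^4 - 0.74*g^3 - 3.79*g^2 + 2.57*g - 0.87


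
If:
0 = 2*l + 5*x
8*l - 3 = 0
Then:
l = 3/8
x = -3/20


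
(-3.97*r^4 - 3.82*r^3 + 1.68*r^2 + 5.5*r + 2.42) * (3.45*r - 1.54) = -13.6965*r^5 - 7.0652*r^4 + 11.6788*r^3 + 16.3878*r^2 - 0.121*r - 3.7268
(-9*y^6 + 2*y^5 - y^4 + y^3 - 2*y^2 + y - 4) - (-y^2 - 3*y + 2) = -9*y^6 + 2*y^5 - y^4 + y^3 - y^2 + 4*y - 6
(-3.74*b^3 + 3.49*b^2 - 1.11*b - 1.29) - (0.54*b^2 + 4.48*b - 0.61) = -3.74*b^3 + 2.95*b^2 - 5.59*b - 0.68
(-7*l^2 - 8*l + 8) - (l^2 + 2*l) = -8*l^2 - 10*l + 8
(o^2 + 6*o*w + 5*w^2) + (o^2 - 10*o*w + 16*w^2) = 2*o^2 - 4*o*w + 21*w^2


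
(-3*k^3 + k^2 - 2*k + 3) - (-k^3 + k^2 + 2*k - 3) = -2*k^3 - 4*k + 6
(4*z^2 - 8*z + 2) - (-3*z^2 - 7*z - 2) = 7*z^2 - z + 4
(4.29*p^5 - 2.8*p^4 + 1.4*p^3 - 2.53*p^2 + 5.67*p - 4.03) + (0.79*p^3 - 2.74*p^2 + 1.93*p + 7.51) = 4.29*p^5 - 2.8*p^4 + 2.19*p^3 - 5.27*p^2 + 7.6*p + 3.48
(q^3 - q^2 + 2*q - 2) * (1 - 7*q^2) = -7*q^5 + 7*q^4 - 13*q^3 + 13*q^2 + 2*q - 2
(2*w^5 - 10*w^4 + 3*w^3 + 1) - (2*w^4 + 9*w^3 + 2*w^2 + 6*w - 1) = 2*w^5 - 12*w^4 - 6*w^3 - 2*w^2 - 6*w + 2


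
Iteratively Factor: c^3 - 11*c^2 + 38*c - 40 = (c - 5)*(c^2 - 6*c + 8) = (c - 5)*(c - 2)*(c - 4)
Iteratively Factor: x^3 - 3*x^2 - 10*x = (x - 5)*(x^2 + 2*x) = (x - 5)*(x + 2)*(x)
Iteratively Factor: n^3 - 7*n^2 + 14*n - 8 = (n - 1)*(n^2 - 6*n + 8) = (n - 4)*(n - 1)*(n - 2)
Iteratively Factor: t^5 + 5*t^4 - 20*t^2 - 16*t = (t)*(t^4 + 5*t^3 - 20*t - 16) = t*(t + 2)*(t^3 + 3*t^2 - 6*t - 8) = t*(t - 2)*(t + 2)*(t^2 + 5*t + 4) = t*(t - 2)*(t + 2)*(t + 4)*(t + 1)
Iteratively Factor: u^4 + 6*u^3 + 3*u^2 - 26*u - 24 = (u + 4)*(u^3 + 2*u^2 - 5*u - 6) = (u - 2)*(u + 4)*(u^2 + 4*u + 3) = (u - 2)*(u + 3)*(u + 4)*(u + 1)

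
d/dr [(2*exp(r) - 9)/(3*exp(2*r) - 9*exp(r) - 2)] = (-6*exp(2*r) + 54*exp(r) - 85)*exp(r)/(9*exp(4*r) - 54*exp(3*r) + 69*exp(2*r) + 36*exp(r) + 4)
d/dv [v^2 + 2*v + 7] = 2*v + 2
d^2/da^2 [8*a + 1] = 0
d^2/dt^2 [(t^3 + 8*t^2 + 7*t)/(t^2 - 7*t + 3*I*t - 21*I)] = (t^3*(206 - 90*I) + t^2*(378 + 1890*I) + t*(-2646 + 882*I) - 7938 - 2058*I)/(t^6 + t^5*(-21 + 9*I) + t^4*(120 - 189*I) + t^3*(224 + 1296*I) + t^2*(-3969 - 2520*I) + t*(9261 - 3969*I) + 9261*I)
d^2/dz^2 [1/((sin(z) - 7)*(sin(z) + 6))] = (-4*sin(z)^4 + 3*sin(z)^3 - 163*sin(z)^2 + 36*sin(z) + 86)/((sin(z) - 7)^3*(sin(z) + 6)^3)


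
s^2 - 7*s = s*(s - 7)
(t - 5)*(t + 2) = t^2 - 3*t - 10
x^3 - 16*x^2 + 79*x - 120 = (x - 8)*(x - 5)*(x - 3)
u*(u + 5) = u^2 + 5*u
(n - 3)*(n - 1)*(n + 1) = n^3 - 3*n^2 - n + 3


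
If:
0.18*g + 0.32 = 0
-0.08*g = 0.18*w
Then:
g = -1.78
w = 0.79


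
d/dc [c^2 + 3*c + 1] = 2*c + 3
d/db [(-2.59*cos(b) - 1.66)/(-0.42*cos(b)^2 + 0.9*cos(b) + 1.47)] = (1.0878*cos(b)^2 + 1.3944*cos(b) + 2.3133)*sin(b)/(0.1764*cos(b)^4 - 0.756*cos(b)^3 - 0.4248*cos(b)^2 + 2.646*cos(b) + 2.1609)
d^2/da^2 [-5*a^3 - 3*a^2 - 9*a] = -30*a - 6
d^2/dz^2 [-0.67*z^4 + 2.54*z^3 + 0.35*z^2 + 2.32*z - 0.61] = -8.04*z^2 + 15.24*z + 0.7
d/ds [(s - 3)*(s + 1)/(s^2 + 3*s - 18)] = 5/(s^2 + 12*s + 36)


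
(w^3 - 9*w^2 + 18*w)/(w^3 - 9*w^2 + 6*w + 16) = w*(w^2 - 9*w + 18)/(w^3 - 9*w^2 + 6*w + 16)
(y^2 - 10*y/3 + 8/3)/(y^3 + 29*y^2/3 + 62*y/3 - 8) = (3*y^2 - 10*y + 8)/(3*y^3 + 29*y^2 + 62*y - 24)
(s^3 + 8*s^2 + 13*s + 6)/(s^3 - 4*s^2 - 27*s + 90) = (s^3 + 8*s^2 + 13*s + 6)/(s^3 - 4*s^2 - 27*s + 90)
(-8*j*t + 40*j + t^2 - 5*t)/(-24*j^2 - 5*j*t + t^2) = (t - 5)/(3*j + t)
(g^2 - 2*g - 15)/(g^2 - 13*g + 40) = (g + 3)/(g - 8)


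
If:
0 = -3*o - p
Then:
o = -p/3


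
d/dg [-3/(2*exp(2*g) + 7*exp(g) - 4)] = (12*exp(g) + 21)*exp(g)/(2*exp(2*g) + 7*exp(g) - 4)^2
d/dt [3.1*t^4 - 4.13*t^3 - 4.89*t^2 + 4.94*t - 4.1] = 12.4*t^3 - 12.39*t^2 - 9.78*t + 4.94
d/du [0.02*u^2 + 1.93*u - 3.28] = 0.04*u + 1.93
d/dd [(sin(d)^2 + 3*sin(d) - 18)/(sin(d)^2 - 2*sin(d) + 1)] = (33 - 5*sin(d))*cos(d)/(sin(d) - 1)^3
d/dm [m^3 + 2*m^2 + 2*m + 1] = 3*m^2 + 4*m + 2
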